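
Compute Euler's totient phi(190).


phi(n) counts integers in [1, n] coprime to n. Using the multiplicative formula phi(n) = n * prod_{p | n} (1 - 1/p):
190 = 2 * 5 * 19, so
phi(190) = 190 * (1 - 1/2) * (1 - 1/5) * (1 - 1/19) = 72.

72


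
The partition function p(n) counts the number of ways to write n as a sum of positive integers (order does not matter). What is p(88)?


Using the generating function prod_{k>=1} 1/(1-x^k), we compute p(88).
By dynamic programming over parts 1 through 88:
p(88) = 44108109

44108109


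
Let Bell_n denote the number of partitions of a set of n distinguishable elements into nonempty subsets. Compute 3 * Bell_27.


Bell_27 can be computed from the Bell triangle or from Dobinski's identity Bell_n = (1/e) * sum_{k>=0} k^n / k!.
Computing Bell_27 = 545717047936059989389.
Then 3 * 545717047936059989389 = 1637151143808179968167.

1637151143808179968167


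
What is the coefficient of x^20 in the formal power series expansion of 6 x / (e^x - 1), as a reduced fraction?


The exponential generating function for Bernoulli numbers is
x / (e^x - 1) = sum_{k>=0} B_k x^k / k!.
So the coefficient of x^20 in 6 x / (e^x - 1) is 6 B_20 / 20!.
Computing: B_20 = -174611/330, 20! = 2432902008176640000, giving
6 * -174611/330 / 2432902008176640000 = -174611/133809610449715200000.

-174611/133809610449715200000


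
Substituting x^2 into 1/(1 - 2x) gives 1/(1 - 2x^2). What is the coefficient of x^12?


The coefficient of x^(2m) in 1/(1 - 2x^2) is 2^m.
With n = 12 = 2*6, the coefficient is 2^6 = 64.

64


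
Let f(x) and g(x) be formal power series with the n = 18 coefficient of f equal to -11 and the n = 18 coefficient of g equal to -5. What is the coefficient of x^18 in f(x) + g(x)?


Addition of formal power series is termwise.
The coefficient of x^18 in f + g = -11 + -5
= -16

-16


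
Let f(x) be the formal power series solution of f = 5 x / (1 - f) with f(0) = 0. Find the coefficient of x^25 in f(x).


Apply Lagrange inversion: f = 5 x * phi(f) with phi(t) = 1/(1 - t), so
[x^n] f = 5^n * (1/n) [t^(n-1)] phi(t)^n = 5^n * (1/n) [t^(n-1)] (1 - t)^(-n) = 5^n * (1/n) C(2n - 2, n - 1) = 5^n * C_{n-1}.
For n = 25: C_24 = C(48, 24) / 25 = 32247603683100/25 = 1289904147324.
With the 5^25 = 298023223876953125 factor, the coefficient is 298023223876953125 * 1289904147324 = 384421392477750778198242187500.

384421392477750778198242187500


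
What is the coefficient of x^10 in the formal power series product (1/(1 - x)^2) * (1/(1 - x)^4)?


Combine the factors: (1/(1 - x)^2) * (1/(1 - x)^4) = 1/(1 - x)^6.
Then use 1/(1 - x)^r = sum_{k>=0} C(k + r - 1, r - 1) x^k with r = 6 and k = 10:
C(15, 5) = 3003.

3003


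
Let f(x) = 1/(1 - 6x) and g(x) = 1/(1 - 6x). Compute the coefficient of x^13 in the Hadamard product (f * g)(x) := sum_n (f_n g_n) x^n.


f has coefficients f_k = 6^k and g has coefficients g_k = 6^k, so the Hadamard product has coefficient (f*g)_k = 6^k * 6^k = 36^k.
For k = 13: 36^13 = 170581728179578208256.

170581728179578208256


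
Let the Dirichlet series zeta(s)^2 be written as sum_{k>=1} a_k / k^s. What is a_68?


The Dirichlet convolution of the constant function 1 with itself gives (1 * 1)(k) = sum_{d | k} 1 = d(k), the number of positive divisors of k.
Since zeta(s) = sum_{k>=1} 1/k^s, we have zeta(s)^2 = sum_{k>=1} d(k)/k^s, so a_k = d(k).
For k = 68: the divisors are 1, 2, 4, 17, 34, 68.
Count = 6.

6


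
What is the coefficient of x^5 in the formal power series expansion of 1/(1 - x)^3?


The negative binomial / multiset identity is
1/(1 - x)^r = sum_{k>=0} C(k + r - 1, r - 1) x^k.
Here r = 3 and k = 5, so the coefficient is
C(5 + 2, 2) = C(7, 2)
= 21

21


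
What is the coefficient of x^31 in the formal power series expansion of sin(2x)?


The Maclaurin series is sin(t) = sum_{k>=0} (-1)^k t^(2k+1) / (2k+1)!, so substituting t = 2x, only odd powers of x are nonzero, with coefficient of x^(2k+1) equal to (-1)^k 2^(2k+1) / (2k+1)!.
Write 31 = 2*15 + 1, giving the coefficient (-1)^15 * 2^31 / 31! = -2147483648/8222838654177922817725562880000000 = -32/122529844256906551386796875.

-32/122529844256906551386796875


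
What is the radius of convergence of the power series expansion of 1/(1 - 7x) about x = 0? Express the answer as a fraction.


Expanding 1/(1 - 7x) = sum_{k>=0} 7^k x^k, the series converges when |7x| < 1, i.e., |x| < 1/7.
So the radius of convergence is 1/7 = 1/7.

1/7


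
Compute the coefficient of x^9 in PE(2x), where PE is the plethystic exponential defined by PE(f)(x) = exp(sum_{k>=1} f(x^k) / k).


With f(x) = 2x, the exponent is sum_{k>=1} 2 x^k / k = 2 * (-ln(1 - x)). Exponentiating:
PE(2x) = exp(-2 ln(1 - x)) = 1/(1 - x)^2.
By the negative binomial expansion, [x^n] 1/(1 - x)^2 = C(n + 1, 1).
For n = 9: C(10, 1) = 10.

10


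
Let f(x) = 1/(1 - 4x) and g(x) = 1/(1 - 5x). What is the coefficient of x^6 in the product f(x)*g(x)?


The coefficient of x^n in f*g is the Cauchy product: sum_{k=0}^{n} a^k * b^(n-k).
With a=4, b=5, n=6:
sum_{k=0}^{6} 4^k * 5^(6-k)
= 61741

61741


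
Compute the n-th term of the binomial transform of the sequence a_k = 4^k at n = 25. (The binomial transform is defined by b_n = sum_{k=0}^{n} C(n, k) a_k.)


With a_k = 4^k, b_n = sum_{k=0}^{n} C(n, k) 4^k = (1 + 4)^n by the binomial theorem.
For n = 25: (1 + 4)^25 = 5^25 = 298023223876953125.

298023223876953125


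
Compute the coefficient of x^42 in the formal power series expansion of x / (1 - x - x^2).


Let f(x) = sum_{k>=0} a_k x^k. Multiplying f(x) * (1 - x - x^2) = x and matching coefficients gives a_0 = 0, a_1 = 1, and a_k = a_{k-1} + a_{k-2} for k >= 2. These are the Fibonacci numbers F_k.
Iterating from F_0 = 0, F_1 = 1:
F_0=0, F_1=1, F_2=1, F_3=2, F_4=3, F_5=5, F_6=8, F_7=13, F_8=21, F_9=34, ...
F_42 = 267914296.

267914296


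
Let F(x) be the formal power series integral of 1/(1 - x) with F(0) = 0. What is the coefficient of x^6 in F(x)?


1/(1 - x) = sum_{k>=0} x^k. Integrating termwise and using F(0) = 0 gives
F(x) = sum_{k>=0} x^(k+1) / (k+1) = sum_{m>=1} x^m / m = -ln(1 - x).
So the coefficient of x^6 is 1/6 = 1/6.

1/6


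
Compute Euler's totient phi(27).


phi(n) counts integers in [1, n] coprime to n. Using the multiplicative formula phi(n) = n * prod_{p | n} (1 - 1/p):
27 = 3^3, so
phi(27) = 27 * (1 - 1/3) = 18.

18


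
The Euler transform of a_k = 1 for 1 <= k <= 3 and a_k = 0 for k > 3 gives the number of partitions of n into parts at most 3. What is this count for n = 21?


Partitions of 21 into parts at most 3:
Using generating function (1-x)^(-1)(1-x^2)^(-1)(1-x^3)^(-1),
the coefficient of x^21 = 48

48


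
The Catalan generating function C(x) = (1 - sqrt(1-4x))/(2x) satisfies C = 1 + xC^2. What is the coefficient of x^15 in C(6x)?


Substituting x -> 6x scales the n-th coefficient by 6^n, so [x^15] C(6x) = 6^15 * C_15.
C_15 = C(2*15, 15)/(16) = 155117520/16 = 9694845.
So 6^15 * 9694845 = 470184984576 * 9694845 = 4558370546791710720.

4558370546791710720


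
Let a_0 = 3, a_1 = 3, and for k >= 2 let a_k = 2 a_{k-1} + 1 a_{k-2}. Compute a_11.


Iterating the recurrence forward:
a_0 = 3
a_1 = 3
a_2 = 2*3 + 1*3 = 9
a_3 = 2*9 + 1*3 = 21
a_4 = 2*21 + 1*9 = 51
a_5 = 2*51 + 1*21 = 123
a_6 = 2*123 + 1*51 = 297
a_7 = 2*297 + 1*123 = 717
a_8 = 2*717 + 1*297 = 1731
a_9 = 2*1731 + 1*717 = 4179
a_10 = 2*4179 + 1*1731 = 10089
a_11 = 2*10089 + 1*4179 = 24357
So a_11 = 24357.

24357


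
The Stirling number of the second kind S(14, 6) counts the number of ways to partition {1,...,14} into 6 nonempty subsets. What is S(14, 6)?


Using the explicit formula S(n,k) = (1/k!) sum_{j=0}^{k} (-1)^(k-j) C(k,j) j^n:
S(14, 6) = 63436373
Equivalently, S(n,k) is n! times the coefficient of x^n in the EGF (e^x - 1)^k / k!.

63436373


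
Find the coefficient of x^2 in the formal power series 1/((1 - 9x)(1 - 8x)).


By partial fractions or Cauchy convolution:
The coefficient equals sum_{k=0}^{2} 9^k * 8^(2-k).
= 217

217


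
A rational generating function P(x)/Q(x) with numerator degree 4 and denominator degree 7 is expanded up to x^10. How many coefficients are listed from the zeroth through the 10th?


Expanding up to x^10 gives the coefficients for x^0, x^1, ..., x^10.
That is 10 + 1 = 11 coefficients in total.

11


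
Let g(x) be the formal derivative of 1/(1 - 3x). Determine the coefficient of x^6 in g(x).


Differentiate termwise: d/dx sum_{k>=0} 3^k x^k = sum_{k>=1} k 3^k x^(k-1) = sum_{j>=0} (j+1) 3^(j+1) x^j.
Equivalently, d/dx [1/(1 - 3x)] = 3/(1 - 3x)^2.
For j = 6: 7 * 3^7 = 7 * 2187 = 15309.

15309


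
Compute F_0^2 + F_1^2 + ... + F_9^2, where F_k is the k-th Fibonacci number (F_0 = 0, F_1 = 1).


There is a standard identity sum_{k=0}^{N} F_k^2 = F_N * F_{N+1} (proved inductively from the telescoping relation F_k^2 = F_k F_{k+1} - F_{k-1} F_k). Then
sum_{k=0}^{9} F_k^2 = F_9 F_10 - F_0 F_0.
Computing: F_9 = 34, F_10 = 55.
Sum = 34 * 55 = 1870.

1870


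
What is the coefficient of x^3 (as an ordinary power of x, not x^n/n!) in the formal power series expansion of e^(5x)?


The exponential series is e^y = sum_{k>=0} y^k / k!. Substituting y = 5x gives
e^(5x) = sum_{k>=0} 5^k x^k / k!.
So the coefficient of x^n is a^n/n! with a = 5, n = 3:
5^3 / 3! = 125/6 = 125/6

125/6


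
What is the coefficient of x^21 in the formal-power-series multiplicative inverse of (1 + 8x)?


The inverse is 1/(1 + 8x). Apply the geometric identity 1/(1 - y) = sum_{k>=0} y^k with y = -8x:
1/(1 + 8x) = sum_{k>=0} (-8)^k x^k.
So the coefficient of x^21 is (-8)^21 = -9223372036854775808.

-9223372036854775808


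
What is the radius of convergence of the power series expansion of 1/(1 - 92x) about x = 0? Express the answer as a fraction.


Expanding 1/(1 - 92x) = sum_{k>=0} 92^k x^k, the series converges when |92x| < 1, i.e., |x| < 1/92.
So the radius of convergence is 1/92 = 1/92.

1/92


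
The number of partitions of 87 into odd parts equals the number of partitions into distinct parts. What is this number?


Computing partitions of 87 into odd parts (1, 3, 5, ...):
Using the generating function prod_{k>=0} 1/(1-x^(2k+1)),
the count is 145578

145578


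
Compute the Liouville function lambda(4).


The Liouville function is lambda(k) = (-1)^Omega(k), where Omega(k) counts the prime factors of k with multiplicity.
Factoring: 4 = 2 * 2, so Omega(4) = 2.
lambda(4) = (-1)^2 = 1.

1


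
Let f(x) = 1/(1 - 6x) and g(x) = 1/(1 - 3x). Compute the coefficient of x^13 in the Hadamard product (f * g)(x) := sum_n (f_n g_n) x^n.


f has coefficients f_k = 6^k and g has coefficients g_k = 3^k, so the Hadamard product has coefficient (f*g)_k = 6^k * 3^k = 18^k.
For k = 13: 18^13 = 20822964865671168.

20822964865671168


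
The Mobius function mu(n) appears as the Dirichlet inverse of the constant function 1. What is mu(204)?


204 has a squared prime factor, so mu(204) = 0.
Factorization reveals a repeated prime.

0


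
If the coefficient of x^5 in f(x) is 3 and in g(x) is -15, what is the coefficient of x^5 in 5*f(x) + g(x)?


Scalar multiplication scales coefficients: 5 * 3 = 15.
Then add the g coefficient: 15 + -15
= 0

0


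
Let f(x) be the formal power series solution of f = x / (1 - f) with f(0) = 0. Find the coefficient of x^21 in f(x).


Apply Lagrange inversion: f = x * phi(f) with phi(t) = 1/(1 - t), so
[x^n] f = (1/n) [t^(n-1)] phi(t)^n = (1/n) [t^(n-1)] (1 - t)^(-n) = (1/n) C(2n - 2, n - 1) = C_{n-1}.
For n = 21: C_20 = C(40, 20) / 21 = 137846528820/21 = 6564120420 = 6564120420.

6564120420


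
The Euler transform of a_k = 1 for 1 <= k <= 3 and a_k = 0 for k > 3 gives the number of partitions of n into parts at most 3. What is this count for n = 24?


Partitions of 24 into parts at most 3:
Using generating function (1-x)^(-1)(1-x^2)^(-1)(1-x^3)^(-1),
the coefficient of x^24 = 61

61


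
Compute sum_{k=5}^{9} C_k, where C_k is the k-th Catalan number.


C_5 through C_9: 42, 132, 429, 1430, 4862
Sum = 42 + 132 + 429 + 1430 + 4862
= 6895

6895


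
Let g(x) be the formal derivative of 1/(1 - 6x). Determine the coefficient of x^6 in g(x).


Differentiate termwise: d/dx sum_{k>=0} 6^k x^k = sum_{k>=1} k 6^k x^(k-1) = sum_{j>=0} (j+1) 6^(j+1) x^j.
Equivalently, d/dx [1/(1 - 6x)] = 6/(1 - 6x)^2.
For j = 6: 7 * 6^7 = 7 * 279936 = 1959552.

1959552


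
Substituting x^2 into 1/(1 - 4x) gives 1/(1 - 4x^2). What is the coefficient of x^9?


Since 1/(1 - 4x^2) only has even powers of x,
the coefficient of x^9 (odd) is 0.

0


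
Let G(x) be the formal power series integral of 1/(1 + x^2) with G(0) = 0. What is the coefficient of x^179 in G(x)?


1/(1 + x^2) = sum_{j>=0} (-1)^j x^(2j). Integrating termwise with G(0) = 0:
G(x) = sum_{j>=0} (-1)^j x^(2j+1) / (2j+1) = arctan(x).
Only odd powers are nonzero. For x^179 write 179 = 2*89 + 1, giving
(-1)^89 / 179 = -1/179 = -1/179.

-1/179


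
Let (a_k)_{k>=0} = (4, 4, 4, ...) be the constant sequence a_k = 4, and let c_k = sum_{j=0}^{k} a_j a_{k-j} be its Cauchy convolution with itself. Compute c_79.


Since a_j = 4 for all j >= 0, the convolution sum becomes
c_k = sum_{j=0}^{k} 4 * 4 = 16 * (k + 1).
Equivalently, the generating function of (a_k) is 4/(1 - x) and its square is 16/(1 - x)^2 = sum_{k>=0} 16(k + 1) x^k.
For k = 79: 16 * 80 = 1280.

1280


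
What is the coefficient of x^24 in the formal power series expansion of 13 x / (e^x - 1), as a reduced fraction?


The exponential generating function for Bernoulli numbers is
x / (e^x - 1) = sum_{k>=0} B_k x^k / k!.
So the coefficient of x^24 in 13 x / (e^x - 1) is 13 B_24 / 24!.
Computing: B_24 = -236364091/2730, 24! = 620448401733239439360000, giving
13 * -236364091/2730 / 620448401733239439360000 = -236364091/130294164363980282265600000.

-236364091/130294164363980282265600000


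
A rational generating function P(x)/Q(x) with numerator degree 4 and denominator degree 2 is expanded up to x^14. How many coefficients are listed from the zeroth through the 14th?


Expanding up to x^14 gives the coefficients for x^0, x^1, ..., x^14.
That is 14 + 1 = 15 coefficients in total.

15


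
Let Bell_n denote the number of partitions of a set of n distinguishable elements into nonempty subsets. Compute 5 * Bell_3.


Bell_3 can be computed from the Bell triangle or from Dobinski's identity Bell_n = (1/e) * sum_{k>=0} k^n / k!.
Computing Bell_3 = 5.
Then 5 * 5 = 25.

25


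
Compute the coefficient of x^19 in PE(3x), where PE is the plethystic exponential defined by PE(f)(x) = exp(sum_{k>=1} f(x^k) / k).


With f(x) = 3x, the exponent is sum_{k>=1} 3 x^k / k = 3 * (-ln(1 - x)). Exponentiating:
PE(3x) = exp(-3 ln(1 - x)) = 1/(1 - x)^3.
By the negative binomial expansion, [x^n] 1/(1 - x)^3 = C(n + 2, 2).
For n = 19: C(21, 2) = 210.

210


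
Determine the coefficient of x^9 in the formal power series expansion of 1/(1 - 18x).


The geometric series identity gives 1/(1 - c x) = sum_{k>=0} c^k x^k, so the coefficient of x^k is c^k.
Here c = 18 and k = 9.
Computing: 18^9 = 198359290368

198359290368


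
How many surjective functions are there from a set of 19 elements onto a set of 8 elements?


By inclusion-exclusion on which target elements are missed, the number of surjections from an n-set onto a k-set is
surj(n, k) = sum_{j=0}^{k} (-1)^j C(k, j) (k - j)^n.
Equivalently surj(n, k) = k! * S(n, k), where S(n, k) is the Stirling number of the second kind.
For n = 19, k = 8:
S(19, 8) = 1709751003480, so
surj = 8! * 1709751003480 = 40320 * 1709751003480 = 68937160460313600.

68937160460313600


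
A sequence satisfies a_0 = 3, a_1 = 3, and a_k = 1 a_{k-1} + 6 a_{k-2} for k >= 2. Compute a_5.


The characteristic equation is t^2 - 1 t - 6 = 0, with roots r_1 = 3 and r_2 = -2 (so c_1 = r_1 + r_2, c_2 = -r_1 r_2 as required).
One can use the closed form a_n = A r_1^n + B r_2^n, but direct iteration is more reliable:
a_0 = 3, a_1 = 3, a_2 = 21, a_3 = 39, a_4 = 165, a_5 = 399.
So a_5 = 399.

399


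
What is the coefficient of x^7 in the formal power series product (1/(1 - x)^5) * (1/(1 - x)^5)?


Combine the factors: (1/(1 - x)^5) * (1/(1 - x)^5) = 1/(1 - x)^10.
Then use 1/(1 - x)^r = sum_{k>=0} C(k + r - 1, r - 1) x^k with r = 10 and k = 7:
C(16, 9) = 11440.

11440


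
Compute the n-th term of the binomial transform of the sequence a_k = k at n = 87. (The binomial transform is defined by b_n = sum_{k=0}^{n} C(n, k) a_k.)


With a_k = k, b_n = sum_{k=0}^{n} C(n, k) k. Using k * C(n, k) = n * C(n-1, k-1) gives b_n = n * sum_{k>=1} C(n-1, k-1) = n * 2^(n-1).
For n = 87: 87 * 2^86 = 87 * 77371252455336267181195264 = 6731298963614255244763987968.

6731298963614255244763987968


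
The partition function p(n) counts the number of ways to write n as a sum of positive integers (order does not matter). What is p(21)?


Using the generating function prod_{k>=1} 1/(1-x^k), we compute p(21).
By dynamic programming over parts 1 through 21:
p(21) = 792

792


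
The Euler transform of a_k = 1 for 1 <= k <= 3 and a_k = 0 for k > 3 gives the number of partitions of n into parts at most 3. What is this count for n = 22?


Partitions of 22 into parts at most 3:
Using generating function (1-x)^(-1)(1-x^2)^(-1)(1-x^3)^(-1),
the coefficient of x^22 = 52

52


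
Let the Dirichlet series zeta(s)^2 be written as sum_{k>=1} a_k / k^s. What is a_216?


The Dirichlet convolution of the constant function 1 with itself gives (1 * 1)(k) = sum_{d | k} 1 = d(k), the number of positive divisors of k.
Since zeta(s) = sum_{k>=1} 1/k^s, we have zeta(s)^2 = sum_{k>=1} d(k)/k^s, so a_k = d(k).
For k = 216: the divisors are 1, 2, 3, 4, 6, 8, 9, 12, 18, 24, 27, 36, 54, 72, 108, 216.
Count = 16.

16


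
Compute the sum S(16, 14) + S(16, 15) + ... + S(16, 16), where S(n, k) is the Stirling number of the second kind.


By definition, S(n, k) counts partitions of an n-set into exactly k nonempty blocks.
Computing row n = 16 for k = 14..16:
S(16, k): 6020, 120, 1
Sum = 6141.

6141


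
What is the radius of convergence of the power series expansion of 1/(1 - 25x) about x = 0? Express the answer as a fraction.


Expanding 1/(1 - 25x) = sum_{k>=0} 25^k x^k, the series converges when |25x| < 1, i.e., |x| < 1/25.
So the radius of convergence is 1/25 = 1/25.

1/25


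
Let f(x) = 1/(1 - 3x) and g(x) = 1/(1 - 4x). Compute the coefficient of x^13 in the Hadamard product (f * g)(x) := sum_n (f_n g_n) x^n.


f has coefficients f_k = 3^k and g has coefficients g_k = 4^k, so the Hadamard product has coefficient (f*g)_k = 3^k * 4^k = 12^k.
For k = 13: 12^13 = 106993205379072.

106993205379072


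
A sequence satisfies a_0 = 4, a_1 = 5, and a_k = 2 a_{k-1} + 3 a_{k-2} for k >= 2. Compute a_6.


The characteristic equation is t^2 - 2 t - 3 = 0, with roots r_1 = 3 and r_2 = -1 (so c_1 = r_1 + r_2, c_2 = -r_1 r_2 as required).
One can use the closed form a_n = A r_1^n + B r_2^n, but direct iteration is more reliable:
a_0 = 4, a_1 = 5, a_2 = 22, a_3 = 59, a_4 = 184, a_5 = 545, a_6 = 1642.
So a_6 = 1642.

1642


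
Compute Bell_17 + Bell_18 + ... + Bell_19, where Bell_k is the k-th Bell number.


Recall Bell_k counts set partitions of a k-set (with Bell_0 = 1 by convention).
Bell_17 through Bell_19: 82864869804, 682076806159, 5832742205057
Sum = 82864869804 + 682076806159 + 5832742205057 = 6597683881020.

6597683881020


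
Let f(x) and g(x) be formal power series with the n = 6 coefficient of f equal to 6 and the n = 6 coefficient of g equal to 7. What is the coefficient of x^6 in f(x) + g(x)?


Addition of formal power series is termwise.
The coefficient of x^6 in f + g = 6 + 7
= 13

13


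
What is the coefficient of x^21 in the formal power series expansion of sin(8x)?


The Maclaurin series is sin(t) = sum_{k>=0} (-1)^k t^(2k+1) / (2k+1)!, so substituting t = 8x, only odd powers of x are nonzero, with coefficient of x^(2k+1) equal to (-1)^k 8^(2k+1) / (2k+1)!.
Write 21 = 2*10 + 1, giving the coefficient (-1)^10 * 8^21 / 21! = 9223372036854775808/51090942171709440000 = 35184372088832/194896477400625.

35184372088832/194896477400625


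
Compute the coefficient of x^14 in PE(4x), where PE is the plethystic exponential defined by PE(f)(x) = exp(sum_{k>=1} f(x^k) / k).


With f(x) = 4x, the exponent is sum_{k>=1} 4 x^k / k = 4 * (-ln(1 - x)). Exponentiating:
PE(4x) = exp(-4 ln(1 - x)) = 1/(1 - x)^4.
By the negative binomial expansion, [x^n] 1/(1 - x)^4 = C(n + 3, 3).
For n = 14: C(17, 3) = 680.

680


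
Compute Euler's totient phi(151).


phi(n) counts integers in [1, n] coprime to n. Using the multiplicative formula phi(n) = n * prod_{p | n} (1 - 1/p):
151 = 151, so
phi(151) = 151 * (1 - 1/151) = 150.

150


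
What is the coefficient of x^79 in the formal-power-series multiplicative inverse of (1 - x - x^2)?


Let the inverse be f(x) = sum_{k>=0} a_k x^k. From f(x) * (1 - x - x^2) = 1 and matching coefficients:
 x^0: a_0 = 1.
 x^1: a_1 - a_0 = 0, so a_1 = 1.
 x^k (k >= 2): a_k - a_{k-1} - a_{k-2} = 0, i.e. a_k = a_{k-1} + a_{k-2}.
This is the Fibonacci-type recurrence shifted so that a_0 = a_1 = 1.
Iterating: a_0=1, a_1=1, a_2=2, a_3=3, a_4=5, a_5=8, a_6=13, a_7=21, a_8=34, a_9=55, ...
a_79 = 23416728348467685.

23416728348467685


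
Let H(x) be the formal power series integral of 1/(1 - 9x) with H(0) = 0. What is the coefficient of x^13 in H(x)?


1/(1 - 9x) = sum_{k>=0} 9^k x^k. Integrating termwise with H(0) = 0:
H(x) = sum_{k>=0} 9^k x^(k+1) / (k+1) = sum_{m>=1} 9^(m-1) x^m / m.
For m = 13: 9^12/13 = 282429536481/13 = 282429536481/13.

282429536481/13


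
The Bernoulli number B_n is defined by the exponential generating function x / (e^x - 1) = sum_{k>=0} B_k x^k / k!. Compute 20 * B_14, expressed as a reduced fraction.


Bernoulli numbers can also be computed recursively via B_0 = 1 and sum_{j=0}^{m} C(m+1, j) B_j = 0 for m >= 1. Odd-index Bernoulli numbers vanish for k >= 3.
Computing B_14 = 7/6, so 20 * B_14 = 20 * 7/6 = 70/3.

70/3


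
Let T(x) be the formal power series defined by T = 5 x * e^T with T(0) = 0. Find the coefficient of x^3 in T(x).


Apply the Lagrange inversion formula: if T = 5 x * phi(T) with phi(t) = e^t, then
[x^n] T = 5^n * (1/n) [t^(n-1)] phi(t)^n = 5^n * (1/n) [t^(n-1)] e^(n t) = 5^n * (1/n) * n^(n-1) / (n-1)! = 5^n * n^(n-1) / n!.
When c = 1 this is the Cayley count of rooted labeled trees on n vertices, divided by n!.
For n = 3: 5^3 * 3^2 / 3! = 125 * 9/6 = 375/2.

375/2


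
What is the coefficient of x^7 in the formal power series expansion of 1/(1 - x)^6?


The expansion 1/(1 - x)^r = sum_{k>=0} C(k + r - 1, r - 1) x^k follows from the multiset / negative-binomial theorem (or from repeated differentiation of the geometric series).
For r = 6 and k = 7:
C(12, 5) = 479001600 / (120 * 5040) = 792.

792


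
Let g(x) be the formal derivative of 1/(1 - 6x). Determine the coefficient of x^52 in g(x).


Differentiate termwise: d/dx sum_{k>=0} 6^k x^k = sum_{k>=1} k 6^k x^(k-1) = sum_{j>=0} (j+1) 6^(j+1) x^j.
Equivalently, d/dx [1/(1 - 6x)] = 6/(1 - 6x)^2.
For j = 52: 53 * 6^53 = 53 * 174588755932389037098918153698611839369216 = 9253204064416618966242662146026427486568448.

9253204064416618966242662146026427486568448


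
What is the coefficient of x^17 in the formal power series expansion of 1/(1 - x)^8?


The negative binomial / multiset identity is
1/(1 - x)^r = sum_{k>=0} C(k + r - 1, r - 1) x^k.
Here r = 8 and k = 17, so the coefficient is
C(17 + 7, 7) = C(24, 7)
= 346104

346104


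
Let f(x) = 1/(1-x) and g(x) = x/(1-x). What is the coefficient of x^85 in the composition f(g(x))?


First simplify the composition: f(g(x)) = 1/(1 - x/(1-x)) = (1-x)/((1-x) - x) = (1-x)/(1-2x).
Now extract the coefficient. Write (1-x)/(1-2x) = 1/(1-2x) - x/(1-2x).
The coefficient of x^n in 1/(1-2x) is 2^n, and in x/(1-2x) is 2^(n-1) (for n >= 1).
So the coefficient of x^85 is 2^85 - 2^84 = 38685626227668133590597632 - 19342813113834066795298816 = 19342813113834066795298816.

19342813113834066795298816


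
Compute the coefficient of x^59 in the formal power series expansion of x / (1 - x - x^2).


Let f(x) = sum_{k>=0} a_k x^k. Multiplying f(x) * (1 - x - x^2) = x and matching coefficients gives a_0 = 0, a_1 = 1, and a_k = a_{k-1} + a_{k-2} for k >= 2. These are the Fibonacci numbers F_k.
Iterating from F_0 = 0, F_1 = 1:
F_0=0, F_1=1, F_2=1, F_3=2, F_4=3, F_5=5, F_6=8, F_7=13, F_8=21, F_9=34, ...
F_59 = 956722026041.

956722026041


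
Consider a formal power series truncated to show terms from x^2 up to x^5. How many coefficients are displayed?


From x^2 to x^5 inclusive, the count is 5 - 2 + 1 = 4.

4


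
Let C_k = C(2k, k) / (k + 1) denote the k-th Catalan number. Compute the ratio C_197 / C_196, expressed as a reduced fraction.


Using C_k = (2k)! / (k! (k+1)!), the ratio C_{k+1}/C_k simplifies to
C_{k+1}/C_k = [(2k+2)! / ((k+1)! (k+2)!)] * [k! (k+1)! / (2k)!]
 = (2k+2)(2k+1) / ((k+1)(k+2)) = 2(2k+1) / (k+2).
For k = 196: 2(2*196 + 1) / (196 + 2) = 786/198 = 131/33.

131/33


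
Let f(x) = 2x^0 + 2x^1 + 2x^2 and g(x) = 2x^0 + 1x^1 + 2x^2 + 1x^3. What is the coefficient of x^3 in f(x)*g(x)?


Cauchy product at x^3:
2*1 + 2*2 + 2*1
= 8

8


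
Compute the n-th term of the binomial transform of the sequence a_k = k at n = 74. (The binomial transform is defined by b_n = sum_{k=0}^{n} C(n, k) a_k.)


With a_k = k, b_n = sum_{k=0}^{n} C(n, k) k. Using k * C(n, k) = n * C(n-1, k-1) gives b_n = n * sum_{k>=1} C(n-1, k-1) = n * 2^(n-1).
For n = 74: 74 * 2^73 = 74 * 9444732965739290427392 = 698910239464707491627008.

698910239464707491627008


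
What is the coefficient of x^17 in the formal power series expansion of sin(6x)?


The Maclaurin series is sin(t) = sum_{k>=0} (-1)^k t^(2k+1) / (2k+1)!, so substituting t = 6x, only odd powers of x are nonzero, with coefficient of x^(2k+1) equal to (-1)^k 6^(2k+1) / (2k+1)!.
Write 17 = 2*8 + 1, giving the coefficient (-1)^8 * 6^17 / 17! = 16926659444736/355687428096000 = 708588/14889875.

708588/14889875


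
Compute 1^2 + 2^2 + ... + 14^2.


This power sum has a closed form given by Faulhaber's formula
sum_{k=1}^{m} k^p = (1 / (p + 1)) * sum_{j=0}^{p} C(p + 1, j) B_j m^(p + 1 - j),
but for small m direct computation is fastest:
1 + 4 + 9 + 16 + 25 + 36 + 49 + 64 + 81 + 100 + 121 + 144 + 169 + 196 = 1015.

1015


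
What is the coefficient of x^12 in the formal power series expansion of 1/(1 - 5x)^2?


The general identity 1/(1 - c x)^r = sum_{k>=0} c^k C(k + r - 1, r - 1) x^k follows by substituting y = c x into 1/(1 - y)^r = sum_{k>=0} C(k + r - 1, r - 1) y^k.
For c = 5, r = 2, k = 12:
5^12 * C(13, 1) = 244140625 * 13 = 3173828125.

3173828125


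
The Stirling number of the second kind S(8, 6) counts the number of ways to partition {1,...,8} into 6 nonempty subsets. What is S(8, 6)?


Using the explicit formula S(n,k) = (1/k!) sum_{j=0}^{k} (-1)^(k-j) C(k,j) j^n:
S(8, 6) = 266
Equivalently, S(n,k) is n! times the coefficient of x^n in the EGF (e^x - 1)^k / k!.

266


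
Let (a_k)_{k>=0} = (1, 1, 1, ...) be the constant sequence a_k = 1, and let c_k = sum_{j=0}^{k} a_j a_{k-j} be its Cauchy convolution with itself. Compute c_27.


Since a_j = 1 for all j >= 0, the convolution sum becomes
c_k = sum_{j=0}^{k} 1 * 1 = 1 * (k + 1).
Equivalently, the generating function of (a_k) is 1/(1 - x) and its square is 1/(1 - x)^2 = sum_{k>=0} 1(k + 1) x^k.
For k = 27: 1 * 28 = 28.

28


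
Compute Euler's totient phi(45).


phi(n) counts integers in [1, n] coprime to n. Using the multiplicative formula phi(n) = n * prod_{p | n} (1 - 1/p):
45 = 3^2 * 5, so
phi(45) = 45 * (1 - 1/3) * (1 - 1/5) = 24.

24


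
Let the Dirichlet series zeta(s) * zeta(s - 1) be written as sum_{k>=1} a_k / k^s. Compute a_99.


Convolution gives a_k = sum_{d | k} d * 1 = sum_{d | k} d = sigma(k), the sum of positive divisors of k.
For k = 99, the divisors are 1, 3, 9, 11, 33, 99, so
sigma(99) = 1 + 3 + 9 + 11 + 33 + 99 = 156.

156


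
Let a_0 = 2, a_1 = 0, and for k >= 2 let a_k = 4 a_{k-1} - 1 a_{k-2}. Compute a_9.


Iterating the recurrence forward:
a_0 = 2
a_1 = 0
a_2 = 4*0 - 1*2 = -2
a_3 = 4*-2 - 1*0 = -8
a_4 = 4*-8 - 1*-2 = -30
a_5 = 4*-30 - 1*-8 = -112
a_6 = 4*-112 - 1*-30 = -418
a_7 = 4*-418 - 1*-112 = -1560
a_8 = 4*-1560 - 1*-418 = -5822
a_9 = 4*-5822 - 1*-1560 = -21728
So a_9 = -21728.

-21728


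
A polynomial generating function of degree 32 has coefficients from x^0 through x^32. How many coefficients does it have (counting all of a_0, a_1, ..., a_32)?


A polynomial of degree 32 takes the form a_0 + a_1 x + ... + a_32 x^32.
The number of coefficients is 32 + 1 = 33.

33


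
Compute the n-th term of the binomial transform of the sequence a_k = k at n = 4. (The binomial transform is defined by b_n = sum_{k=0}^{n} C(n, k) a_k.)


With a_k = k, b_n = sum_{k=0}^{n} C(n, k) k. Using k * C(n, k) = n * C(n-1, k-1) gives b_n = n * sum_{k>=1} C(n-1, k-1) = n * 2^(n-1).
For n = 4: 4 * 2^3 = 4 * 8 = 32.

32


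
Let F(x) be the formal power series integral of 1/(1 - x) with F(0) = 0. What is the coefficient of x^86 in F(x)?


1/(1 - x) = sum_{k>=0} x^k. Integrating termwise and using F(0) = 0 gives
F(x) = sum_{k>=0} x^(k+1) / (k+1) = sum_{m>=1} x^m / m = -ln(1 - x).
So the coefficient of x^86 is 1/86 = 1/86.

1/86


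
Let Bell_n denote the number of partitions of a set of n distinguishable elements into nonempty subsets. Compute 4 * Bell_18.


Bell_18 can be computed from the Bell triangle or from Dobinski's identity Bell_n = (1/e) * sum_{k>=0} k^n / k!.
Computing Bell_18 = 682076806159.
Then 4 * 682076806159 = 2728307224636.

2728307224636


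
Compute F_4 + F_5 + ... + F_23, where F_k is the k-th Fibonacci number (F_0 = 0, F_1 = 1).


Use the identity sum_{k=0}^{N} F_k = F_{N+2} - 1 (which follows from F_{k+2} - F_{k+1} = F_k). Then
sum_{k=4}^{23} F_k = (F_{25} - 1) - (F_{5} - 1) = F_{25} - F_{5}.
Computing: F_{25} = 75025, F_{5} = 5, so
Sum = 75025 - 5 = 75020.

75020


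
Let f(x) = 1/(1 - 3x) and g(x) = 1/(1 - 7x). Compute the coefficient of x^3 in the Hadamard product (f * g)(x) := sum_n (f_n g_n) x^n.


f has coefficients f_k = 3^k and g has coefficients g_k = 7^k, so the Hadamard product has coefficient (f*g)_k = 3^k * 7^k = 21^k.
For k = 3: 21^3 = 9261.

9261


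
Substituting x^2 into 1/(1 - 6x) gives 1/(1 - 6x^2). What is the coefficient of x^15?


Since 1/(1 - 6x^2) only has even powers of x,
the coefficient of x^15 (odd) is 0.

0


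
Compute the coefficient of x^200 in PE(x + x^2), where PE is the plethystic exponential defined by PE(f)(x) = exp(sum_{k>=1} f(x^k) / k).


With f(x) = x + x^2, the exponent is sum_{k>=1} (x^k + x^(2k)) / k = -ln(1 - x) - ln(1 - x^2). Exponentiating:
PE(x + x^2) = 1 / ((1 - x)(1 - x^2)).
This is the generating function for partitions of n into parts of size 1 or 2. The number of 2's can be any j in 0..100, and the rest are 1's, so
[x^200] = floor(200/2) + 1 = 101.

101


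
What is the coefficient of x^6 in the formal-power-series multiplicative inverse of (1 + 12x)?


The inverse is 1/(1 + 12x). Apply the geometric identity 1/(1 - y) = sum_{k>=0} y^k with y = -12x:
1/(1 + 12x) = sum_{k>=0} (-12)^k x^k.
So the coefficient of x^6 is (-12)^6 = 2985984.

2985984


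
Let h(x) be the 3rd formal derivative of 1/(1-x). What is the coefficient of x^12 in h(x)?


Differentiating 3 times: d^3/dx^3 [1/(1-x)] = 3!/(1-x)^4.
The expansion 1/(1-x)^4 = sum_{k>=0} C(k+3, 3) x^k, so the coefficient of x^n in 3!/(1-x)^4 is 3! * C(n+3, 3).
For n = 12: 6 * C(15, 3) = 6 * 455 = 2730

2730


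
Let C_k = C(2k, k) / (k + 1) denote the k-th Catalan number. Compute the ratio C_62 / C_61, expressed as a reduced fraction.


Using C_k = (2k)! / (k! (k+1)!), the ratio C_{k+1}/C_k simplifies to
C_{k+1}/C_k = [(2k+2)! / ((k+1)! (k+2)!)] * [k! (k+1)! / (2k)!]
 = (2k+2)(2k+1) / ((k+1)(k+2)) = 2(2k+1) / (k+2).
For k = 61: 2(2*61 + 1) / (61 + 2) = 246/63 = 82/21.

82/21


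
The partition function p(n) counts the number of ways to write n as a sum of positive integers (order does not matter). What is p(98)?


Using the generating function prod_{k>=1} 1/(1-x^k), we compute p(98).
By dynamic programming over parts 1 through 98:
p(98) = 150198136

150198136


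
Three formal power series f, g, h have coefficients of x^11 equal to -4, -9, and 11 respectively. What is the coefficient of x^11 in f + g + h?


Series addition is componentwise:
-4 + -9 + 11
= -2

-2


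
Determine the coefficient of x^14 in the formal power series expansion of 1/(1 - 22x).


The geometric series identity gives 1/(1 - c x) = sum_{k>=0} c^k x^k, so the coefficient of x^k is c^k.
Here c = 22 and k = 14.
Computing: 22^14 = 6221821273427820544

6221821273427820544


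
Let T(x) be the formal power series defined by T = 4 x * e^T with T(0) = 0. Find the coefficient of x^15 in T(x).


Apply the Lagrange inversion formula: if T = 4 x * phi(T) with phi(t) = e^t, then
[x^n] T = 4^n * (1/n) [t^(n-1)] phi(t)^n = 4^n * (1/n) [t^(n-1)] e^(n t) = 4^n * (1/n) * n^(n-1) / (n-1)! = 4^n * n^(n-1) / n!.
When c = 1 this is the Cayley count of rooted labeled trees on n vertices, divided by n!.
For n = 15: 4^15 * 15^14 / 15! = 1073741824 * 29192926025390625/1307674368000 = 167961600000000000/7007.

167961600000000000/7007


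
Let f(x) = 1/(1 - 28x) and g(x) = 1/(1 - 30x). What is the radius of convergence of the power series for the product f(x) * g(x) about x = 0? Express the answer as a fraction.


The radius of 1/(1 - 28x) is 1/28 (nearest singularity at x = 1/28), and the radius of 1/(1 - 30x) is 1/30.
The product f(x)*g(x) = 1/((1 - 28x)(1 - 30x)) has singularities at both 1/28 and 1/30, so its radius of convergence is the distance to the nearest one:
min(1/28, 1/30) = 1/30.

1/30


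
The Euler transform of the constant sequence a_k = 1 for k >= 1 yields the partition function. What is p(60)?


The Euler transform converts the sequence a_k = 1 into the number of integer partitions.
Using the recurrence or dynamic programming:
p(60) = 966467

966467


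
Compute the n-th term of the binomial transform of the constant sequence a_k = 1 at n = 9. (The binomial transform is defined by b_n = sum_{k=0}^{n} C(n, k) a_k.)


With a_k = 1 for all k, b_n = sum_{k=0}^{n} C(n, k) = 2^n by the binomial theorem.
For n = 9: 2^9 = 512.

512


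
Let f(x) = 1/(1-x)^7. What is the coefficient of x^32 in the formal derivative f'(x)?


Differentiate: d/dx [ 1/(1-x)^r ] = r / (1-x)^(r+1).
Here r = 7, so f'(x) = 7 / (1-x)^8.
The expansion of 1/(1-x)^(r+1) has coefficient of x^n equal to C(n+r, r).
So the coefficient of x^32 in f'(x) is
7 * C(39, 7) = 7 * 15380937 = 107666559

107666559


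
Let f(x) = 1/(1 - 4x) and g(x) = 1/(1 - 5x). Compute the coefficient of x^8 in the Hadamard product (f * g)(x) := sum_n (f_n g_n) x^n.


f has coefficients f_k = 4^k and g has coefficients g_k = 5^k, so the Hadamard product has coefficient (f*g)_k = 4^k * 5^k = 20^k.
For k = 8: 20^8 = 25600000000.

25600000000


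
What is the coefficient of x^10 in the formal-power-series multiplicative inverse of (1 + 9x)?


The inverse is 1/(1 + 9x). Apply the geometric identity 1/(1 - y) = sum_{k>=0} y^k with y = -9x:
1/(1 + 9x) = sum_{k>=0} (-9)^k x^k.
So the coefficient of x^10 is (-9)^10 = 3486784401.

3486784401


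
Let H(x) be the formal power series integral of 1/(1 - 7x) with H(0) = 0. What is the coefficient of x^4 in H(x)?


1/(1 - 7x) = sum_{k>=0} 7^k x^k. Integrating termwise with H(0) = 0:
H(x) = sum_{k>=0} 7^k x^(k+1) / (k+1) = sum_{m>=1} 7^(m-1) x^m / m.
For m = 4: 7^3/4 = 343/4 = 343/4.

343/4


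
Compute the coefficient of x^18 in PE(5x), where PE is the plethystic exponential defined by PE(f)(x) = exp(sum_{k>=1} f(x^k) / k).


With f(x) = 5x, the exponent is sum_{k>=1} 5 x^k / k = 5 * (-ln(1 - x)). Exponentiating:
PE(5x) = exp(-5 ln(1 - x)) = 1/(1 - x)^5.
By the negative binomial expansion, [x^n] 1/(1 - x)^5 = C(n + 4, 4).
For n = 18: C(22, 4) = 7315.

7315


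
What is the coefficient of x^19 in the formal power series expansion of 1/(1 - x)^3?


The negative binomial / multiset identity is
1/(1 - x)^r = sum_{k>=0} C(k + r - 1, r - 1) x^k.
Here r = 3 and k = 19, so the coefficient is
C(19 + 2, 2) = C(21, 2)
= 210

210


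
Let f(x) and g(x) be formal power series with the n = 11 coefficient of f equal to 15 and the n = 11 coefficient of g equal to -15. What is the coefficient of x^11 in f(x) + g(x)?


Addition of formal power series is termwise.
The coefficient of x^11 in f + g = 15 + -15
= 0

0


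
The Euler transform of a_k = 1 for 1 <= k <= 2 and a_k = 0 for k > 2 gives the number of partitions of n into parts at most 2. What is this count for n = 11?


Partitions of 11 into parts at most 2:
Using generating function (1-x)^(-1)(1-x^2)^(-1),
the coefficient of x^11 = 6

6


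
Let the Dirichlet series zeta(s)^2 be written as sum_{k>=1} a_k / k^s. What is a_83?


The Dirichlet convolution of the constant function 1 with itself gives (1 * 1)(k) = sum_{d | k} 1 = d(k), the number of positive divisors of k.
Since zeta(s) = sum_{k>=1} 1/k^s, we have zeta(s)^2 = sum_{k>=1} d(k)/k^s, so a_k = d(k).
For k = 83: the divisors are 1, 83.
Count = 2.

2


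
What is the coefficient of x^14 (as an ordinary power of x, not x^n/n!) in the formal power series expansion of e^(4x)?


The exponential series is e^y = sum_{k>=0} y^k / k!. Substituting y = 4x gives
e^(4x) = sum_{k>=0} 4^k x^k / k!.
So the coefficient of x^n is a^n/n! with a = 4, n = 14:
4^14 / 14! = 268435456/87178291200 = 131072/42567525

131072/42567525


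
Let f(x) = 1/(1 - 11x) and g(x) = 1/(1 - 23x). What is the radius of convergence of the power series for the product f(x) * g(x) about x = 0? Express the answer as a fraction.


The radius of 1/(1 - 11x) is 1/11 (nearest singularity at x = 1/11), and the radius of 1/(1 - 23x) is 1/23.
The product f(x)*g(x) = 1/((1 - 11x)(1 - 23x)) has singularities at both 1/11 and 1/23, so its radius of convergence is the distance to the nearest one:
min(1/11, 1/23) = 1/23.

1/23


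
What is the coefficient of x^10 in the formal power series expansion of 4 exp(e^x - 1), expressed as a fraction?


exp(e^x - 1) is the exponential generating function for the Bell numbers Bell_k: exp(e^x - 1) = sum_{k>=0} Bell_k x^k / k!.
So the coefficient of x^10 in 4 exp(e^x - 1) is 4 Bell_10 / 10!.
Computing: Bell_10 = 115975 and 10! = 3628800, giving
4 * 115975/3628800 = 4639/36288.

4639/36288


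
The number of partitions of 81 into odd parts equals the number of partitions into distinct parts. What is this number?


Computing partitions of 81 into odd parts (1, 3, 5, ...):
Using the generating function prod_{k>=0} 1/(1-x^(2k+1)),
the count is 84756

84756


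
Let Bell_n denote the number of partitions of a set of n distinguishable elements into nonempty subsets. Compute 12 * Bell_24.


Bell_24 can be computed from the Bell triangle or from Dobinski's identity Bell_n = (1/e) * sum_{k>=0} k^n / k!.
Computing Bell_24 = 445958869294805289.
Then 12 * 445958869294805289 = 5351506431537663468.

5351506431537663468


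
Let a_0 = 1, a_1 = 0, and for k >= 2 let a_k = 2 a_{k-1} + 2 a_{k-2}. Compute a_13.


Iterating the recurrence forward:
a_0 = 1
a_1 = 0
a_2 = 2*0 + 2*1 = 2
a_3 = 2*2 + 2*0 = 4
a_4 = 2*4 + 2*2 = 12
a_5 = 2*12 + 2*4 = 32
a_6 = 2*32 + 2*12 = 88
a_7 = 2*88 + 2*32 = 240
a_8 = 2*240 + 2*88 = 656
a_9 = 2*656 + 2*240 = 1792
a_10 = 2*1792 + 2*656 = 4896
a_11 = 2*4896 + 2*1792 = 13376
a_12 = 2*13376 + 2*4896 = 36544
a_13 = 2*36544 + 2*13376 = 99840
So a_13 = 99840.

99840


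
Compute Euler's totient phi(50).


phi(n) counts integers in [1, n] coprime to n. Using the multiplicative formula phi(n) = n * prod_{p | n} (1 - 1/p):
50 = 2 * 5^2, so
phi(50) = 50 * (1 - 1/2) * (1 - 1/5) = 20.

20


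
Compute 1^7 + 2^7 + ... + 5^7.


This power sum has a closed form given by Faulhaber's formula
sum_{k=1}^{m} k^p = (1 / (p + 1)) * sum_{j=0}^{p} C(p + 1, j) B_j m^(p + 1 - j),
but for small m direct computation is fastest:
1 + 128 + 2187 + 16384 + 78125 = 96825.

96825
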